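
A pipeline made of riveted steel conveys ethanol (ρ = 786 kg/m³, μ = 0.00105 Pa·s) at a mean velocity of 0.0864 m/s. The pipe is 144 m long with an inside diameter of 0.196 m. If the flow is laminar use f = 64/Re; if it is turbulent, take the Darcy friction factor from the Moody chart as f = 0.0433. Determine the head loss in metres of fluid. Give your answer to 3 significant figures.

Reynolds number Re = ρVD/μ = 786 · 0.0864 · 0.196 / 0.00105 = 1.268e+04.
Re > 4000 → turbulent; use the Moody-chart value f = 0.0433.
Darcy-Weisbach: ΔP = f(L/D)(ρV²/2) = 0.0433·(144/0.196)·(786·0.0864²/2) = 0.0433·734.7·2.934 = 93.33 Pa.
Head loss h_f = ΔP/(ρg) = 93.33/(786·9.81) = 0.0121 m.

h_f ≈ 0.0121 m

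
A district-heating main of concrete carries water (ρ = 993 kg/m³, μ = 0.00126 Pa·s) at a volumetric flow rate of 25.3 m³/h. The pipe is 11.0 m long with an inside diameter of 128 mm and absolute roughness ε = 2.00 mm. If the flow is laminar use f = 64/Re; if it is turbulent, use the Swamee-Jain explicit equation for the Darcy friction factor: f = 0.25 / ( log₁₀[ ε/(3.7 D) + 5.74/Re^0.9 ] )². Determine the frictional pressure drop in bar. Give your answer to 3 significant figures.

ΔP ≈ 0.00579 bar

Q = 25.3 m³/h = 25.3/3600 = 0.007028 m³/s.
Cross-sectional area A = πD²/4 = π(0.128)²/4 = 0.01287 m²; mean velocity V = Q/A = 0.007028/0.01287 = 0.5461 m/s.
Reynolds number Re = ρVD/μ = 993 · 0.5461 · 0.128 / 0.00126 = 5.509e+04.
Re > 4000 → turbulent. Relative roughness ε/D = 0.002/0.128 = 0.0156. Swamee-Jain: f = 0.25/(log₁₀[0.0156/3.7 + 5.74/5.509e+04^0.9])² = 0.25/(log₁₀[0.00422 + 0.00031])² = 0.25/(-2.344)² = 0.04552.
Darcy-Weisbach: ΔP = f(L/D)(ρV²/2) = 0.04552·(11/0.128)·(993·0.5461²/2) = 0.04552·85.94·148.1 = 579.3 Pa.
ΔP = 579.3 Pa = 0.00579 bar.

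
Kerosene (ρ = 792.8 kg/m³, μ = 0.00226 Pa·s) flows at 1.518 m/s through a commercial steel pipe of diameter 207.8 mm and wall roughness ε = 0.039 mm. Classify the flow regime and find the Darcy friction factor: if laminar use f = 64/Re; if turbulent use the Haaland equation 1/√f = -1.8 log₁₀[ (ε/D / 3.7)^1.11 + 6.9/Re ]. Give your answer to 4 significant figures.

Re = ρVD/μ = 792.8·1.518·0.2078/0.00226 = 1.107e+05.
Re > 4000 → turbulent. ε/D = 3.9e-05/0.2078 = 0.000188; Haaland: 1/√f = -1.8 log₁₀[1.71e-05 + 6.24e-05] = 7.38, so f = 0.01836.

f ≈ 0.01836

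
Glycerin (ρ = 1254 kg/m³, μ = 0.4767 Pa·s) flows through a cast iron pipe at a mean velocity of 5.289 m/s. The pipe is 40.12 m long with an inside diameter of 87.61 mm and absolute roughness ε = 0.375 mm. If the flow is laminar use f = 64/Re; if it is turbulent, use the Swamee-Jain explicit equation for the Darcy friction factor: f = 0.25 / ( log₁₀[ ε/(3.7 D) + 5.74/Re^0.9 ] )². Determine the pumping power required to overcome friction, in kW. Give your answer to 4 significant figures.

P ≈ 13.45 kW

Reynolds number Re = ρVD/μ = 1254 · 5.289 · 0.08761 / 0.477 = 1219.
Re < 2300 → laminar flow, so f = 64/Re = 64/1219 = 0.0525 (the turbulent correlation is not needed).
Darcy-Weisbach: ΔP = f(L/D)(ρV²/2) = 0.0525·(40.12/0.08761)·(1254·5.289²/2) = 0.0525·457.9·1.754e+04 = 4.217e+05 Pa.
Q = V·A = 5.289·0.006028 = 0.03188 m³/s.
Pumping power P = QΔP = 0.03188·4.217e+05 = 13446 W = 13.45 kW.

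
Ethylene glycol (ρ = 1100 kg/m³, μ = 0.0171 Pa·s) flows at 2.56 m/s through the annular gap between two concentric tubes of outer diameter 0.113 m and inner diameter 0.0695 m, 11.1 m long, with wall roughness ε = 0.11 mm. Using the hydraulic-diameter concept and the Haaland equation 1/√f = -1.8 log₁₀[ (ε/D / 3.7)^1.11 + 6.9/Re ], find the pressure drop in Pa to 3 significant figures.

ΔP ≈ 33800 Pa

Hydraulic diameter D_h = 4A/P = D_o - D_i = 0.113 - 0.0695 = 0.0435 m.
Re = ρVD_h/μ = 1100·2.56·0.0435/0.0171 = 7164.
ε/D_h = 0.00011/0.0435 = 0.00253; Haaland gives 1/√f = -1.8 log₁₀[0.000307+0.000963] = 5.213, so f = 0.03679.
ΔP = f(L/D_h)(ρV²/2) = 0.03679·11.1/0.0435·3604 = 3.384e+04 Pa.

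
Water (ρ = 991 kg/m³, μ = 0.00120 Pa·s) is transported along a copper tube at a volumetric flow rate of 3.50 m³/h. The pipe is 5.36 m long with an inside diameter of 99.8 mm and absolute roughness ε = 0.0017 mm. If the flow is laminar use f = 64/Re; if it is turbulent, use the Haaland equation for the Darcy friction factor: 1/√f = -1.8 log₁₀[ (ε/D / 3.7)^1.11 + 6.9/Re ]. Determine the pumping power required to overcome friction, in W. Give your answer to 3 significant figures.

Q = 3.50 m³/h = 3.50/3600 = 0.0009722 m³/s.
Cross-sectional area A = πD²/4 = π(0.0998)²/4 = 0.007823 m²; mean velocity V = Q/A = 0.0009722/0.007823 = 0.1243 m/s.
Reynolds number Re = ρVD/μ = 991 · 0.1243 · 0.0998 / 0.0012 = 1.024e+04.
Re > 4000 → turbulent. Relative roughness ε/D = 1.7e-06/0.0998 = 1.7e-05. Haaland: 1/√f = -1.8 log₁₀[(1.7e-05/3.7)^1.11 + 6.9/1.024e+04] = -1.8 log₁₀[1.19e-06 + 0.000674] = 5.707, so f = 0.0307.
Darcy-Weisbach: ΔP = f(L/D)(ρV²/2) = 0.0307·(5.36/0.0998)·(991·0.1243²/2) = 0.0307·53.71·7.654 = 12.62 Pa.
Pumping power P = QΔP = 0.0009722·12.62 = 0.01227 W = 0.0123 W.

P ≈ 0.0123 W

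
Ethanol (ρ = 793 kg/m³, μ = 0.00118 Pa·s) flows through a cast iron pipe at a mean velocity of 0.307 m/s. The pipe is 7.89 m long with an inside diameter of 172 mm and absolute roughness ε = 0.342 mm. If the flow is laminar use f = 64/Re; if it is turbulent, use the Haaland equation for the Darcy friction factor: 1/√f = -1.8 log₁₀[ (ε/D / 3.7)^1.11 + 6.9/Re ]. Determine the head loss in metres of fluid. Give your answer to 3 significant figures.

h_f ≈ 0.00600 m

Reynolds number Re = ρVD/μ = 793 · 0.307 · 0.172 / 0.00118 = 3.549e+04.
Re > 4000 → turbulent. Relative roughness ε/D = 0.000342/0.172 = 0.00199. Haaland: 1/√f = -1.8 log₁₀[(0.00199/3.7)^1.11 + 6.9/3.549e+04] = -1.8 log₁₀[0.000235 + 0.000194] = 6.061, so f = 0.02722.
Darcy-Weisbach: ΔP = f(L/D)(ρV²/2) = 0.02722·(7.89/0.172)·(793·0.307²/2) = 0.02722·45.87·37.37 = 46.66 Pa.
Head loss h_f = ΔP/(ρg) = 46.66/(793·9.81) = 0.00600 m.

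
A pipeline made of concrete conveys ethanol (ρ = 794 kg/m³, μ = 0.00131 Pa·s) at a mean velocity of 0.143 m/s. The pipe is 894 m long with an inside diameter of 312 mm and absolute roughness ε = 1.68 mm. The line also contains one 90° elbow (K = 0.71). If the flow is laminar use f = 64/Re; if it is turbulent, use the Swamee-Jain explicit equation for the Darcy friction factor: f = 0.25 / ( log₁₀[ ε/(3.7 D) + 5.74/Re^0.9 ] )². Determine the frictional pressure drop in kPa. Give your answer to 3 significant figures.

ΔP ≈ 0.810 kPa

Reynolds number Re = ρVD/μ = 794 · 0.143 · 0.312 / 0.00131 = 2.704e+04.
Re > 4000 → turbulent. Relative roughness ε/D = 0.00168/0.312 = 0.00538. Swamee-Jain: f = 0.25/(log₁₀[0.00538/3.7 + 5.74/2.704e+04^0.9])² = 0.25/(log₁₀[0.00146 + 0.000589])² = 0.25/(-2.689)² = 0.03456.
Total minor-loss coefficient ΣK = 1·0.71 = 0.71.
ΔP = [f·L/D + ΣK]·(ρV²/2) = [0.03456·894/0.312 + 0.71]·(794·0.143²/2) = [99.04 + 0.71]·8.118 = 809.8 Pa.
ΔP = 809.8 Pa = 0.810 kPa.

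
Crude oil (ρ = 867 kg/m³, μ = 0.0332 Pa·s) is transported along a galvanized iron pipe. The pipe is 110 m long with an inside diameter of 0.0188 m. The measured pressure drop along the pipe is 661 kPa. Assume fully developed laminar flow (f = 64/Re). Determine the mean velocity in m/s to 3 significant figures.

For laminar flow, f = 64/Re with Re = ρVD/μ, so Darcy-Weisbach reduces to ΔP = 32μLV/D². Solving for V: V = ΔP·D²/(32μL) = 6.61e+05·(0.0188)²/(32·0.0332·110) = 1.999 m/s.
Check: Re = ρVD/μ = 867·1.999·0.0188/0.0332 = 981.5 < 2300, so the laminar assumption holds.

V ≈ 2.00 m/s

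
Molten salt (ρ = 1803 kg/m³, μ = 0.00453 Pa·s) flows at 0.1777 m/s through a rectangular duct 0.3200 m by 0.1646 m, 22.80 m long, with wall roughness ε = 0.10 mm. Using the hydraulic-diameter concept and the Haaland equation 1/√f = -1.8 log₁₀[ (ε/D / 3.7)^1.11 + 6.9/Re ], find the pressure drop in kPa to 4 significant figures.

ΔP ≈ 0.08435 kPa

Hydraulic diameter D_h = 4A/P = 4·(0.32·0.1646)/(2·(0.32+0.1646)) = 0.2107/0.9692 = 0.2174 m.
Re = ρVD_h/μ = 1803·0.1777·0.2174/0.00453 = 1.537e+04.
ε/D_h = 0.0001/0.2174 = 0.00046; Haaland gives 1/√f = -1.8 log₁₀[4.62e-05+0.000449] = 5.95, so f = 0.02825.
ΔP = f(L/D_h)(ρV²/2) = 0.02825·22.8/0.2174·28.47 = 84.35 Pa.
ΔP = 0.08435 kPa.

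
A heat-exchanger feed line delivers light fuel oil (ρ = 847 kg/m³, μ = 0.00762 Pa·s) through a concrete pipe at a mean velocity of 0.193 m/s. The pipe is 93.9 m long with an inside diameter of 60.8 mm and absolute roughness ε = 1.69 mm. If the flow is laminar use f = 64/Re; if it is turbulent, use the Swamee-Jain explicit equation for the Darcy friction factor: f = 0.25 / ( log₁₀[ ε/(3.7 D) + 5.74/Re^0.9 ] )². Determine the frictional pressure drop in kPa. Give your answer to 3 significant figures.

Reynolds number Re = ρVD/μ = 847 · 0.193 · 0.0608 / 0.00762 = 1304.
Re < 2300 → laminar flow, so f = 64/Re = 64/1304 = 0.04907 (the turbulent correlation is not needed).
Darcy-Weisbach: ΔP = f(L/D)(ρV²/2) = 0.04907·(93.9/0.0608)·(847·0.193²/2) = 0.04907·1544·15.77 = 1195 Pa.
ΔP = 1195 Pa = 1.20 kPa.

ΔP ≈ 1.20 kPa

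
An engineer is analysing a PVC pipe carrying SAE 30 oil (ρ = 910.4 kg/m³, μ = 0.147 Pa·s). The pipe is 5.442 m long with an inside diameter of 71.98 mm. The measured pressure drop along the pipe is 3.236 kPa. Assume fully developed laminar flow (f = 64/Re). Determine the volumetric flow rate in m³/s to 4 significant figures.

Q ≈ 0.002665 m³/s

For laminar flow, f = 64/Re with Re = ρVD/μ, so Darcy-Weisbach reduces to ΔP = 32μLV/D². Solving for V: V = ΔP·D²/(32μL) = 3236·(0.07198)²/(32·0.147·5.442) = 0.6549 m/s.
Check: Re = ρVD/μ = 910.4·0.6549·0.07198/0.147 = 292 < 2300, so the laminar assumption holds.
Q = V·A = 0.6549·(π/4·0.07198²) = 0.002665 m³/s = 0.002665 m³/s.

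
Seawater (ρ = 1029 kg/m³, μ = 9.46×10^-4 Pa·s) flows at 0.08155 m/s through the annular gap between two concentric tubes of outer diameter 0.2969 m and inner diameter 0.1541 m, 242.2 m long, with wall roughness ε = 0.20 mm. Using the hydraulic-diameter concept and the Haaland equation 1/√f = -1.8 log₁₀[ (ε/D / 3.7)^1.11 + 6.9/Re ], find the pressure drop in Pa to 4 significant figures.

ΔP ≈ 180.2 Pa

Hydraulic diameter D_h = 4A/P = D_o - D_i = 0.2969 - 0.1541 = 0.1428 m.
Re = ρVD_h/μ = 1029·0.08155·0.1428/0.000946 = 1.267e+04.
ε/D_h = 0.0002/0.1428 = 0.0014; Haaland gives 1/√f = -1.8 log₁₀[0.000159+0.000545] = 5.675, so f = 0.03106.
ΔP = f(L/D_h)(ρV²/2) = 0.03106·242.2/0.1428·3.422 = 180.2 Pa.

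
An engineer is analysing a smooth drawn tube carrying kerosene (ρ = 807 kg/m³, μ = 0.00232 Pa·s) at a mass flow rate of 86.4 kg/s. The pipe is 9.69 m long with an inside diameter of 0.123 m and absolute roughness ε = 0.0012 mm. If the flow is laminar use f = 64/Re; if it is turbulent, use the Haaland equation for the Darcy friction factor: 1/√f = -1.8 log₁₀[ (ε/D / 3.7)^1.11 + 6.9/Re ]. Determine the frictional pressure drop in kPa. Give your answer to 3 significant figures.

A = πD²/4 = π(0.123)²/4 = 0.01188 m²; mean velocity V = ṁ/(ρA) = 86.4/(807 · 0.01188) = 9.01 m/s.
Reynolds number Re = ρVD/μ = 807 · 9.01 · 0.123 / 0.00232 = 3.855e+05.
Re > 4000 → turbulent. Relative roughness ε/D = 1.2e-06/0.123 = 9.76e-06. Haaland: 1/√f = -1.8 log₁₀[(9.76e-06/3.7)^1.11 + 6.9/3.855e+05] = -1.8 log₁₀[6.42e-07 + 1.79e-05] = 8.517, so f = 0.01378.
Darcy-Weisbach: ΔP = f(L/D)(ρV²/2) = 0.01378·(9.69/0.123)·(807·9.01²/2) = 0.01378·78.78·3.276e+04 = 3.557e+04 Pa.
ΔP = 3.557e+04 Pa = 35.6 kPa.

ΔP ≈ 35.6 kPa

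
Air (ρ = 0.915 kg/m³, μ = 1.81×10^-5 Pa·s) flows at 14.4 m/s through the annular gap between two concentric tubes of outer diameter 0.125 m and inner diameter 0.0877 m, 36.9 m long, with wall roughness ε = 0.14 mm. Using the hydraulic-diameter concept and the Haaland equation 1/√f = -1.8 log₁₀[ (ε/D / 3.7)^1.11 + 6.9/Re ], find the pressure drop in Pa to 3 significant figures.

ΔP ≈ 2940 Pa

Hydraulic diameter D_h = 4A/P = D_o - D_i = 0.125 - 0.0877 = 0.0373 m.
Re = ρVD_h/μ = 0.915·14.4·0.0373/1.81e-05 = 2.715e+04.
ε/D_h = 0.00014/0.0373 = 0.00375; Haaland gives 1/√f = -1.8 log₁₀[0.000475+0.000254] = 5.647, so f = 0.03136.
ΔP = f(L/D_h)(ρV²/2) = 0.03136·36.9/0.0373·94.87 = 2943 Pa.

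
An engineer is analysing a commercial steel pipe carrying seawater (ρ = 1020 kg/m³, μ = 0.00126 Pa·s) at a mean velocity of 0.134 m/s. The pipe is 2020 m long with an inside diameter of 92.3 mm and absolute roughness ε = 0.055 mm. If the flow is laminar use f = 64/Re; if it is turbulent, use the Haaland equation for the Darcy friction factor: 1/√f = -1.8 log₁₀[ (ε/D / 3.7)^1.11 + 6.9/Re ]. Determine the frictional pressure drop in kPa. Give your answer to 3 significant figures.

Reynolds number Re = ρVD/μ = 1020 · 0.134 · 0.0923 / 0.00126 = 1.001e+04.
Re > 4000 → turbulent. Relative roughness ε/D = 5.5e-05/0.0923 = 0.000596. Haaland: 1/√f = -1.8 log₁₀[(0.000596/3.7)^1.11 + 6.9/1.001e+04] = -1.8 log₁₀[6.16e-05 + 0.000689] = 5.624, so f = 0.03162.
Darcy-Weisbach: ΔP = f(L/D)(ρV²/2) = 0.03162·(2020/0.0923)·(1020·0.134²/2) = 0.03162·2.189e+04·9.158 = 6336 Pa.
ΔP = 6336 Pa = 6.34 kPa.

ΔP ≈ 6.34 kPa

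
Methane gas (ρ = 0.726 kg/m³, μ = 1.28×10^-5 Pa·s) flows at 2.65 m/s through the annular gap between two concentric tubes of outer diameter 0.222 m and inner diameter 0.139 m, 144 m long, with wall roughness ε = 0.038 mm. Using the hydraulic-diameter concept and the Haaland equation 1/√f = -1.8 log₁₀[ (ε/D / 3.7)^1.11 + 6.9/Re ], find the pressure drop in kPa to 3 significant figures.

Hydraulic diameter D_h = 4A/P = D_o - D_i = 0.222 - 0.139 = 0.083 m.
Re = ρVD_h/μ = 0.726·2.65·0.083/1.28e-05 = 1.248e+04.
ε/D_h = 3.8e-05/0.083 = 0.000458; Haaland gives 1/√f = -1.8 log₁₀[4.6e-05+0.000553] = 5.801, so f = 0.02972.
ΔP = f(L/D_h)(ρV²/2) = 0.02972·144/0.083·2.549 = 131.4 Pa.
ΔP = 0.131 kPa.

ΔP ≈ 0.131 kPa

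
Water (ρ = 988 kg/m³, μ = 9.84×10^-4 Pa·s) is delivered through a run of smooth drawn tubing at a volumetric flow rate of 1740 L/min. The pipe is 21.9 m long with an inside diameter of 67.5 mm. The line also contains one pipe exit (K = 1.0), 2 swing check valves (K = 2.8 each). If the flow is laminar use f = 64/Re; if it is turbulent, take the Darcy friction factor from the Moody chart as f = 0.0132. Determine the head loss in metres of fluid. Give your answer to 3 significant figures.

h_f ≈ 36.4 m

Q = 1740 L/min = 1740/60000 = 0.029 m³/s.
Cross-sectional area A = πD²/4 = π(0.0675)²/4 = 0.003578 m²; mean velocity V = Q/A = 0.029/0.003578 = 8.104 m/s.
Reynolds number Re = ρVD/μ = 988 · 8.104 · 0.0675 / 0.000984 = 5.492e+05.
Re > 4000 → turbulent; use the Moody-chart value f = 0.0132.
Total minor-loss coefficient ΣK = 1·1 + 2·2.8 = 6.6.
ΔP = [f·L/D + ΣK]·(ρV²/2) = [0.0132·21.9/0.0675 + 6.6]·(988·8.104²/2) = [4.283 + 6.6]·3.244e+04 = 3.531e+05 Pa.
Head loss h_f = ΔP/(ρg) = 3.531e+05/(988·9.81) = 36.4 m.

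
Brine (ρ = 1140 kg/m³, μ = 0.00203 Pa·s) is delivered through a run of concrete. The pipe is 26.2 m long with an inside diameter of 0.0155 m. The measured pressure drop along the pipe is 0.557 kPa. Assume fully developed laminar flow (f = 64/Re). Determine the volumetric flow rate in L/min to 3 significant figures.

Q ≈ 0.890 L/min

For laminar flow, f = 64/Re with Re = ρVD/μ, so Darcy-Weisbach reduces to ΔP = 32μLV/D². Solving for V: V = ΔP·D²/(32μL) = 557·(0.0155)²/(32·0.00203·26.2) = 0.07863 m/s.
Check: Re = ρVD/μ = 1140·0.07863·0.0155/0.00203 = 684.4 < 2300, so the laminar assumption holds.
Q = V·A = 0.07863·(π/4·0.0155²) = 1.484e-05 m³/s = 0.890 L/min.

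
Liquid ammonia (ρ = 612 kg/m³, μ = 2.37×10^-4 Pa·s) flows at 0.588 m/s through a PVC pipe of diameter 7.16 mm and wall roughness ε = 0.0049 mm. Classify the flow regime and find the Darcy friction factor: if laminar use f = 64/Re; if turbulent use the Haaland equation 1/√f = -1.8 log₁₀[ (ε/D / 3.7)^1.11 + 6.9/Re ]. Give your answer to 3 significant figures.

Re = ρVD/μ = 612·0.588·0.00716/0.000237 = 1.087e+04.
Re > 4000 → turbulent. ε/D = 4.9e-06/0.00716 = 0.000684; Haaland: 1/√f = -1.8 log₁₀[7.19e-05 + 0.000635] = 5.672, so f = 0.03109.

f ≈ 0.0311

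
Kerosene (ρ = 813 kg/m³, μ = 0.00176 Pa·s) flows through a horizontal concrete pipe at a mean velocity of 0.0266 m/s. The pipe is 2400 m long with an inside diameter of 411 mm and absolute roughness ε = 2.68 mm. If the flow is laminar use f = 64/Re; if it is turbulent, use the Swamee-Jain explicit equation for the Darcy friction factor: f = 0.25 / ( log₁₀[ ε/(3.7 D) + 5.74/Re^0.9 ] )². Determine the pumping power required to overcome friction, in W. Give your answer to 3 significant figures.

Reynolds number Re = ρVD/μ = 813 · 0.0266 · 0.411 / 0.00176 = 5050.
Re > 4000 → turbulent. Relative roughness ε/D = 0.00268/0.411 = 0.00652. Swamee-Jain: f = 0.25/(log₁₀[0.00652/3.7 + 5.74/5050^0.9])² = 0.25/(log₁₀[0.00176 + 0.00267])² = 0.25/(-2.354)² = 0.04513.
Darcy-Weisbach: ΔP = f(L/D)(ρV²/2) = 0.04513·(2400/0.411)·(813·0.0266²/2) = 0.04513·5839·0.2876 = 75.79 Pa.
Q = V·A = 0.0266·0.1327 = 0.003529 m³/s.
Pumping power P = QΔP = 0.003529·75.79 = 0.2675 W = 0.267 W.

P ≈ 0.267 W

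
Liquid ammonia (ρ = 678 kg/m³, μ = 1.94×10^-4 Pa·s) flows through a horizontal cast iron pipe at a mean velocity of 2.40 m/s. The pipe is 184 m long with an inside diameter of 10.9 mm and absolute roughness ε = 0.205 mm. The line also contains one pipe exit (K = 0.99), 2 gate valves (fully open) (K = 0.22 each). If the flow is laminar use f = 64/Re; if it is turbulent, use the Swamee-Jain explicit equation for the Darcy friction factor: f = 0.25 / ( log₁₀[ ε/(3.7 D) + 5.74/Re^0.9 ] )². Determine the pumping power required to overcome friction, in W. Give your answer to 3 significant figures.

Reynolds number Re = ρVD/μ = 678 · 2.4 · 0.0109 / 0.000194 = 9.143e+04.
Re > 4000 → turbulent. Relative roughness ε/D = 0.000205/0.0109 = 0.0188. Swamee-Jain: f = 0.25/(log₁₀[0.0188/3.7 + 5.74/9.143e+04^0.9])² = 0.25/(log₁₀[0.00508 + 0.000197])² = 0.25/(-2.277)² = 0.0482.
Total minor-loss coefficient ΣK = 1·0.99 + 2·0.22 = 1.43.
ΔP = [f·L/D + ΣK]·(ρV²/2) = [0.0482·184/0.0109 + 1.43]·(678·2.4²/2) = [813.7 + 1.43]·1953 = 1.592e+06 Pa.
Q = V·A = 2.4·9.331e-05 = 0.000224 m³/s.
Pumping power P = QΔP = 0.000224·1.592e+06 = 356.5 W = 356 W.

P ≈ 356 W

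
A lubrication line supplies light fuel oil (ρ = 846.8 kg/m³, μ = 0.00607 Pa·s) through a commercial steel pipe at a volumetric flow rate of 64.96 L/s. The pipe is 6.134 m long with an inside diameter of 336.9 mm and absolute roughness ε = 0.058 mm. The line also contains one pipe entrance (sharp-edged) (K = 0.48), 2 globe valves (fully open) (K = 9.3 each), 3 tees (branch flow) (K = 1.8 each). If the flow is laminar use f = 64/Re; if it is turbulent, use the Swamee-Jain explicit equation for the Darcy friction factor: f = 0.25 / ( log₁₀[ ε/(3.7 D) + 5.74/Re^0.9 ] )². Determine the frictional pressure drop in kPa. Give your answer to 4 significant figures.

Q = 64.96 L/s = 64.96/1000 = 0.06496 m³/s.
Cross-sectional area A = πD²/4 = π(0.3369)²/4 = 0.08914 m²; mean velocity V = Q/A = 0.06496/0.08914 = 0.7287 m/s.
Reynolds number Re = ρVD/μ = 846.8 · 0.7287 · 0.3369 / 0.00607 = 3.425e+04.
Re > 4000 → turbulent. Relative roughness ε/D = 5.8e-05/0.3369 = 0.000172. Swamee-Jain: f = 0.25/(log₁₀[0.000172/3.7 + 5.74/3.425e+04^0.9])² = 0.25/(log₁₀[4.65e-05 + 0.000476])² = 0.25/(-3.282)² = 0.02321.
Total minor-loss coefficient ΣK = 1·0.48 + 2·9.3 + 3·1.8 = 24.5.
ΔP = [f·L/D + ΣK]·(ρV²/2) = [0.02321·6.134/0.3369 + 24.5]·(846.8·0.7287²/2) = [0.4226 + 24.5]·224.8 = 5599 Pa.
ΔP = 5599 Pa = 5.599 kPa.

ΔP ≈ 5.599 kPa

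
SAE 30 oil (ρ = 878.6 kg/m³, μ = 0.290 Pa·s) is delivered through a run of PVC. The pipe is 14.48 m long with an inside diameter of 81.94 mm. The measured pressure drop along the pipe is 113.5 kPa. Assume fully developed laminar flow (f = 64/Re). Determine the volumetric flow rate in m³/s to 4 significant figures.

Q ≈ 0.02991 m³/s

For laminar flow, f = 64/Re with Re = ρVD/μ, so Darcy-Weisbach reduces to ΔP = 32μLV/D². Solving for V: V = ΔP·D²/(32μL) = 1.135e+05·(0.08194)²/(32·0.29·14.48) = 5.671 m/s.
Check: Re = ρVD/μ = 878.6·5.671·0.08194/0.29 = 1408 < 2300, so the laminar assumption holds.
Q = V·A = 5.671·(π/4·0.08194²) = 0.02991 m³/s = 0.02991 m³/s.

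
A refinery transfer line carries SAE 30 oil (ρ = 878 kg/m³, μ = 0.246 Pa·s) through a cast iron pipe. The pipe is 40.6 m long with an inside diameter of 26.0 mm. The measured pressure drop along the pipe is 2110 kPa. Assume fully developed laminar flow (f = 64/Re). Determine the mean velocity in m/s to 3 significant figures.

For laminar flow, f = 64/Re with Re = ρVD/μ, so Darcy-Weisbach reduces to ΔP = 32μLV/D². Solving for V: V = ΔP·D²/(32μL) = 2.11e+06·(0.026)²/(32·0.246·40.6) = 4.463 m/s.
Check: Re = ρVD/μ = 878·4.463·0.026/0.246 = 414.1 < 2300, so the laminar assumption holds.

V ≈ 4.46 m/s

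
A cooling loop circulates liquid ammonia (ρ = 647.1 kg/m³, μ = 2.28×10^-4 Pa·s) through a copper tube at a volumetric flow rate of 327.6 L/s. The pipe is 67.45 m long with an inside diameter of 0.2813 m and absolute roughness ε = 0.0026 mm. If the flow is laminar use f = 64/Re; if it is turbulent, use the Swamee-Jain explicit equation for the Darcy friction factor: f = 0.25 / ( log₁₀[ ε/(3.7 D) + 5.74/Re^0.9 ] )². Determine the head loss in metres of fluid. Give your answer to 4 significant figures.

h_f ≈ 3.319 m

Q = 327.6 L/s = 327.6/1000 = 0.3276 m³/s.
Cross-sectional area A = πD²/4 = π(0.2813)²/4 = 0.06215 m²; mean velocity V = Q/A = 0.3276/0.06215 = 5.271 m/s.
Reynolds number Re = ρVD/μ = 647.1 · 5.271 · 0.2813 / 0.000228 = 4.208e+06.
Re > 4000 → turbulent. Relative roughness ε/D = 2.6e-06/0.2813 = 9.24e-06. Swamee-Jain: f = 0.25/(log₁₀[9.24e-06/3.7 + 5.74/4.208e+06^0.9])² = 0.25/(log₁₀[2.5e-06 + 6.27e-06])² = 0.25/(-5.057)² = 0.009775.
Darcy-Weisbach: ΔP = f(L/D)(ρV²/2) = 0.009775·(67.45/0.2813)·(647.1·5.271²/2) = 0.009775·239.8·8990 = 2.107e+04 Pa.
Head loss h_f = ΔP/(ρg) = 2.107e+04/(647.1·9.81) = 3.319 m.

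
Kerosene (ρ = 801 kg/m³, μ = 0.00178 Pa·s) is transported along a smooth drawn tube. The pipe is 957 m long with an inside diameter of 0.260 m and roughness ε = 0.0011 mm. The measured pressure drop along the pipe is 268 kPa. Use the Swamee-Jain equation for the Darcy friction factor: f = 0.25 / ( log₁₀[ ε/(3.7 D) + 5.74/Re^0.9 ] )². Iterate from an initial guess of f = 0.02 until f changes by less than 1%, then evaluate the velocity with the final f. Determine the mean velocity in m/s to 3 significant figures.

Rearranging Darcy-Weisbach: V = √(2·ΔP·D/(f·L·ρ)). With ε/D = 1.1e-06/0.26 = 4.23e-06, iterate starting from f = 0.02:
  f = 0.02 → V = √(2·2.68e+05·0.26/(0.02·957·801)) = 3.015 m/s; Re = ρVD/μ = 3.528e+05; f → 0.014
  f = 0.014 → V = 3.603 m/s; Re = 4.216e+05; f → 0.01356
  f = 0.01356 → V = 3.661 m/s; Re = 4.284e+05; f → 0.01352
Converged (Δf/f < 1%). With the final f = 0.01352: V = √(2·2.68e+05·0.26/(0.01352·957·801)) = 3.667 m/s.

V ≈ 3.67 m/s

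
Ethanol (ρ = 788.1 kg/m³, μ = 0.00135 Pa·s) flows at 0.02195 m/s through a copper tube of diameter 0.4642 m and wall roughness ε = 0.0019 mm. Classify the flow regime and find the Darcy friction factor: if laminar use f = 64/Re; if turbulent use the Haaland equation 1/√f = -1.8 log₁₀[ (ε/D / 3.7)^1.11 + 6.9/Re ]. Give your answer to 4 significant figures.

f ≈ 0.03582

Re = ρVD/μ = 788.1·0.02195·0.4642/0.00135 = 5948.
Re > 4000 → turbulent. ε/D = 1.9e-06/0.4642 = 4.09e-06; Haaland: 1/√f = -1.8 log₁₀[2.45e-07 + 0.00116] = 5.284, so f = 0.03582.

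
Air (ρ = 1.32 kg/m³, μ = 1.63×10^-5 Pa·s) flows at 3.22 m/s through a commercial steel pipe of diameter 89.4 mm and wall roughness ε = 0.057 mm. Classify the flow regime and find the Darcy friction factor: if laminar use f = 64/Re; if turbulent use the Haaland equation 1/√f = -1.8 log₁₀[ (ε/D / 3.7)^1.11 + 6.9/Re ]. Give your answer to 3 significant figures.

f ≈ 0.0261

Re = ρVD/μ = 1.32·3.22·0.0894/1.63e-05 = 2.331e+04.
Re > 4000 → turbulent. ε/D = 5.7e-05/0.0894 = 0.000638; Haaland: 1/√f = -1.8 log₁₀[6.64e-05 + 0.000296] = 6.193, so f = 0.02607.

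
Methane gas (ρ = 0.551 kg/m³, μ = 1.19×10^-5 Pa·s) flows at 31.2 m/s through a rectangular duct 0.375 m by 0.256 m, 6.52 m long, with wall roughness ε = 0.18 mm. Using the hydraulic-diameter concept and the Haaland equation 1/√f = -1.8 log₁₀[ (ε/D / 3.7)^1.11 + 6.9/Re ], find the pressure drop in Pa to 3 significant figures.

ΔP ≈ 105 Pa

Hydraulic diameter D_h = 4A/P = 4·(0.375·0.256)/(2·(0.375+0.256)) = 0.384/1.262 = 0.3043 m.
Re = ρVD_h/μ = 0.551·31.2·0.3043/1.19e-05 = 4.396e+05.
ε/D_h = 0.00018/0.3043 = 0.000592; Haaland gives 1/√f = -1.8 log₁₀[6.11e-05+1.57e-05] = 7.406, so f = 0.01823.
ΔP = f(L/D_h)(ρV²/2) = 0.01823·6.52/0.3043·268.2 = 104.8 Pa.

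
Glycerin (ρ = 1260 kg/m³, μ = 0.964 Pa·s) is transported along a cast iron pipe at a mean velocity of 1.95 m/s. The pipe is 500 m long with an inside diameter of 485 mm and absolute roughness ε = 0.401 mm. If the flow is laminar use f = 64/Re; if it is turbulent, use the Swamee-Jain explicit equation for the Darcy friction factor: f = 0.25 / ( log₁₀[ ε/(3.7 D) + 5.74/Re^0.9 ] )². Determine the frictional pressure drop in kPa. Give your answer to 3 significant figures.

Reynolds number Re = ρVD/μ = 1260 · 1.95 · 0.485 / 0.964 = 1236.
Re < 2300 → laminar flow, so f = 64/Re = 64/1236 = 0.05177 (the turbulent correlation is not needed).
Darcy-Weisbach: ΔP = f(L/D)(ρV²/2) = 0.05177·(500/0.485)·(1260·1.95²/2) = 0.05177·1031·2396 = 1.279e+05 Pa.
ΔP = 1.279e+05 Pa = 128 kPa.

ΔP ≈ 128 kPa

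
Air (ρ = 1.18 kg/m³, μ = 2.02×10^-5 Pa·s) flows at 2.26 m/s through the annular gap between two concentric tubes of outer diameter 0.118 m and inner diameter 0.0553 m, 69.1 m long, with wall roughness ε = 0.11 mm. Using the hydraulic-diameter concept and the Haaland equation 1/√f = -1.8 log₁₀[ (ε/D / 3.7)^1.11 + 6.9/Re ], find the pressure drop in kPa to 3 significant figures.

Hydraulic diameter D_h = 4A/P = D_o - D_i = 0.118 - 0.0553 = 0.0627 m.
Re = ρVD_h/μ = 1.18·2.26·0.0627/2.02e-05 = 8278.
ε/D_h = 0.00011/0.0627 = 0.00175; Haaland gives 1/√f = -1.8 log₁₀[0.000204+0.000834] = 5.371, so f = 0.03467.
ΔP = f(L/D_h)(ρV²/2) = 0.03467·69.1/0.0627·3.013 = 115.1 Pa.
ΔP = 0.115 kPa.

ΔP ≈ 0.115 kPa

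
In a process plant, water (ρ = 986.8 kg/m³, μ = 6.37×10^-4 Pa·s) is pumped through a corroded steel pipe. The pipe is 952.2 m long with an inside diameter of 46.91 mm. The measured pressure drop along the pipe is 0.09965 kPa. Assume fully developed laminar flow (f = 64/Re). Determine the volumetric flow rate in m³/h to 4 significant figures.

Q ≈ 0.07029 m³/h

For laminar flow, f = 64/Re with Re = ρVD/μ, so Darcy-Weisbach reduces to ΔP = 32μLV/D². Solving for V: V = ΔP·D²/(32μL) = 99.65·(0.04691)²/(32·0.000637·952.2) = 0.0113 m/s.
Check: Re = ρVD/μ = 986.8·0.0113·0.04691/0.000637 = 821 < 2300, so the laminar assumption holds.
Q = V·A = 0.0113·(π/4·0.04691²) = 1.953e-05 m³/s = 0.07029 m³/h.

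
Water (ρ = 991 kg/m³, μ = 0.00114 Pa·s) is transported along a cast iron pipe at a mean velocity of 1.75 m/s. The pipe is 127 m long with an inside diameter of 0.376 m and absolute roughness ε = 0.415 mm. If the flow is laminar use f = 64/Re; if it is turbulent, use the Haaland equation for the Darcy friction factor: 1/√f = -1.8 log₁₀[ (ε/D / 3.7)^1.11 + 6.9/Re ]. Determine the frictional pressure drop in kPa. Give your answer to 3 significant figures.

Reynolds number Re = ρVD/μ = 991 · 1.75 · 0.376 / 0.00114 = 5.72e+05.
Re > 4000 → turbulent. Relative roughness ε/D = 0.000415/0.376 = 0.0011. Haaland: 1/√f = -1.8 log₁₀[(0.0011/3.7)^1.11 + 6.9/5.72e+05] = -1.8 log₁₀[0.000122 + 1.21e-05] = 6.97, so f = 0.02058.
Darcy-Weisbach: ΔP = f(L/D)(ρV²/2) = 0.02058·(127/0.376)·(991·1.75²/2) = 0.02058·337.8·1517 = 1.055e+04 Pa.
ΔP = 1.055e+04 Pa = 10.6 kPa.

ΔP ≈ 10.6 kPa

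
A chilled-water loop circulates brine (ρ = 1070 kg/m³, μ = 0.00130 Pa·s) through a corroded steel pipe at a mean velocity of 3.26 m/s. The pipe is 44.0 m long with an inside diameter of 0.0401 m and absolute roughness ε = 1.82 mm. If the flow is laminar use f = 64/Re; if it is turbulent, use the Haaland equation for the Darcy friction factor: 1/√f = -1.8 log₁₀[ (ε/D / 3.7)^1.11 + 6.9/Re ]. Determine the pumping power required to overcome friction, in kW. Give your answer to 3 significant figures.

P ≈ 1.77 kW

Reynolds number Re = ρVD/μ = 1070 · 3.26 · 0.0401 / 0.0013 = 1.076e+05.
Re > 4000 → turbulent. Relative roughness ε/D = 0.00182/0.0401 = 0.0454. Haaland: 1/√f = -1.8 log₁₀[(0.0454/3.7)^1.11 + 6.9/1.076e+05] = -1.8 log₁₀[0.00756 + 6.41e-05] = 3.812, so f = 0.06881.
Darcy-Weisbach: ΔP = f(L/D)(ρV²/2) = 0.06881·(44/0.0401)·(1070·3.26²/2) = 0.06881·1097·5686 = 4.293e+05 Pa.
Q = V·A = 3.26·0.001263 = 0.004117 m³/s.
Pumping power P = QΔP = 0.004117·4.293e+05 = 1768 W = 1.77 kW.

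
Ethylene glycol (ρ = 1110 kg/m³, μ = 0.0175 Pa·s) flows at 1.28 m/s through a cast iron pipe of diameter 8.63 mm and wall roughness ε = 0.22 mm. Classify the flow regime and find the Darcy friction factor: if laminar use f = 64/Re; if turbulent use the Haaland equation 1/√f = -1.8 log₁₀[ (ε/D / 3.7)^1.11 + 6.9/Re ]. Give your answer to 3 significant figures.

f ≈ 0.0913

Re = ρVD/μ = 1110·1.28·0.00863/0.0175 = 700.7.
Re < 2300 → laminar, so f = 64/Re = 0.09134 (roughness is irrelevant in laminar flow).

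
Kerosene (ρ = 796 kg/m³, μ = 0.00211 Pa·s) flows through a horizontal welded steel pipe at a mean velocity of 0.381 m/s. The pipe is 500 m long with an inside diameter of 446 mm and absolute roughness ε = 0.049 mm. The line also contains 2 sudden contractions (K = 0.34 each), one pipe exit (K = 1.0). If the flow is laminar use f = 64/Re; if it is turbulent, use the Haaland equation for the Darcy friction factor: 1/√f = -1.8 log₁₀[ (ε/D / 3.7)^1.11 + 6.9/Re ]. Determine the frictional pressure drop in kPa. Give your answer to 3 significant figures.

ΔP ≈ 1.39 kPa

Reynolds number Re = ρVD/μ = 796 · 0.381 · 0.446 / 0.00211 = 6.41e+04.
Re > 4000 → turbulent. Relative roughness ε/D = 4.9e-05/0.446 = 0.00011. Haaland: 1/√f = -1.8 log₁₀[(0.00011/3.7)^1.11 + 6.9/6.41e+04] = -1.8 log₁₀[9.43e-06 + 0.000108] = 7.077, so f = 0.01997.
Total minor-loss coefficient ΣK = 2·0.34 + 1·1 = 1.68.
ΔP = [f·L/D + ΣK]·(ρV²/2) = [0.01997·500/0.446 + 1.68]·(796·0.381²/2) = [22.39 + 1.68]·57.77 = 1390 Pa.
ΔP = 1390 Pa = 1.39 kPa.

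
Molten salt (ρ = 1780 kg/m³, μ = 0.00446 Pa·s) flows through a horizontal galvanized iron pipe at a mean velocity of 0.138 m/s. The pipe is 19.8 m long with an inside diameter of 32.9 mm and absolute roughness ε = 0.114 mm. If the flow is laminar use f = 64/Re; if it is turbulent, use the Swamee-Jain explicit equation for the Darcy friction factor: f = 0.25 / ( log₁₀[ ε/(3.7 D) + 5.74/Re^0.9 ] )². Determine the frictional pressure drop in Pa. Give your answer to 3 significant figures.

Reynolds number Re = ρVD/μ = 1780 · 0.138 · 0.0329 / 0.00446 = 1812.
Re < 2300 → laminar flow, so f = 64/Re = 64/1812 = 0.03532 (the turbulent correlation is not needed).
Darcy-Weisbach: ΔP = f(L/D)(ρV²/2) = 0.03532·(19.8/0.0329)·(1780·0.138²/2) = 0.03532·601.8·16.95 = 360.3 Pa.

ΔP ≈ 360 Pa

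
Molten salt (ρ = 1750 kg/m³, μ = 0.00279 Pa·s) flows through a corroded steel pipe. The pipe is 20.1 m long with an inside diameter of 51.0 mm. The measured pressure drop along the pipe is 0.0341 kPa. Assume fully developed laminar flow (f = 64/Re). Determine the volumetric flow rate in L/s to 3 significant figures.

Q ≈ 0.101 L/s

For laminar flow, f = 64/Re with Re = ρVD/μ, so Darcy-Weisbach reduces to ΔP = 32μLV/D². Solving for V: V = ΔP·D²/(32μL) = 34.1·(0.051)²/(32·0.00279·20.1) = 0.04942 m/s.
Check: Re = ρVD/μ = 1750·0.04942·0.051/0.00279 = 1581 < 2300, so the laminar assumption holds.
Q = V·A = 0.04942·(π/4·0.051²) = 0.000101 m³/s = 0.101 L/s.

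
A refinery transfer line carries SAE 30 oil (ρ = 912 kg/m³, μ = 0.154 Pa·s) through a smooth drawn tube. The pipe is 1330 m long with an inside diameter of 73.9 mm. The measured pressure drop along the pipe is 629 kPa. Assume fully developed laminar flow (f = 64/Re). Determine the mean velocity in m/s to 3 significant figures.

V ≈ 0.524 m/s

For laminar flow, f = 64/Re with Re = ρVD/μ, so Darcy-Weisbach reduces to ΔP = 32μLV/D². Solving for V: V = ΔP·D²/(32μL) = 6.29e+05·(0.0739)²/(32·0.154·1330) = 0.5241 m/s.
Check: Re = ρVD/μ = 912·0.5241·0.0739/0.154 = 229.4 < 2300, so the laminar assumption holds.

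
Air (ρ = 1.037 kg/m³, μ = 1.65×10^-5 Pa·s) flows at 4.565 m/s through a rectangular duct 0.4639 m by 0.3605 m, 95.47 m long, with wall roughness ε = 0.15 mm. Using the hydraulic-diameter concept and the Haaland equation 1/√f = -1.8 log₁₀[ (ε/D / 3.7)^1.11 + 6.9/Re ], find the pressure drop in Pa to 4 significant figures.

Hydraulic diameter D_h = 4A/P = 4·(0.4639·0.3605)/(2·(0.4639+0.3605)) = 0.6689/1.649 = 0.4057 m.
Re = ρVD_h/μ = 1.037·4.565·0.4057/1.65e-05 = 1.164e+05.
ε/D_h = 0.00015/0.4057 = 0.00037; Haaland gives 1/√f = -1.8 log₁₀[3.63e-05+5.93e-05] = 7.236, so f = 0.0191.
ΔP = f(L/D_h)(ρV²/2) = 0.0191·95.47/0.4057·10.81 = 48.57 Pa.

ΔP ≈ 48.57 Pa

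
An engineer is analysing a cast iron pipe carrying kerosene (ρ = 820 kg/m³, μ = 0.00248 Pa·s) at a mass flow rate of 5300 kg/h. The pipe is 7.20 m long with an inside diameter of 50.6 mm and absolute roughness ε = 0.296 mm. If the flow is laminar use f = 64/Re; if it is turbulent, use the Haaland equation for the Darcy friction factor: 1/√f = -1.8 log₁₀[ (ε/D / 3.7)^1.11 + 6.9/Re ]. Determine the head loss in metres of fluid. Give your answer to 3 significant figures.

h_f ≈ 0.211 m

ṁ = 5300 kg/h = 5300/3600 = 1.472 kg/s.
A = πD²/4 = π(0.0506)²/4 = 0.002011 m²; mean velocity V = ṁ/(ρA) = 1.472/(820 · 0.002011) = 0.8928 m/s.
Reynolds number Re = ρVD/μ = 820 · 0.8928 · 0.0506 / 0.00248 = 1.494e+04.
Re > 4000 → turbulent. Relative roughness ε/D = 0.000296/0.0506 = 0.00585. Haaland: 1/√f = -1.8 log₁₀[(0.00585/3.7)^1.11 + 6.9/1.494e+04] = -1.8 log₁₀[0.000778 + 0.000462] = 5.232, so f = 0.03653.
Darcy-Weisbach: ΔP = f(L/D)(ρV²/2) = 0.03653·(7.2/0.0506)·(820·0.8928²/2) = 0.03653·142.3·326.8 = 1699 Pa.
Head loss h_f = ΔP/(ρg) = 1699/(820·9.81) = 0.211 m.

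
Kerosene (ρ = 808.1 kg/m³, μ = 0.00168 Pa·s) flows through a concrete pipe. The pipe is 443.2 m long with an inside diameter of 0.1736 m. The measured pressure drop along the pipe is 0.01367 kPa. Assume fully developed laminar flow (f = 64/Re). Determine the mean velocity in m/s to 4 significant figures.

V ≈ 0.01729 m/s

For laminar flow, f = 64/Re with Re = ρVD/μ, so Darcy-Weisbach reduces to ΔP = 32μLV/D². Solving for V: V = ΔP·D²/(32μL) = 13.67·(0.1736)²/(32·0.00168·443.2) = 0.01729 m/s.
Check: Re = ρVD/μ = 808.1·0.01729·0.1736/0.00168 = 1444 < 2300, so the laminar assumption holds.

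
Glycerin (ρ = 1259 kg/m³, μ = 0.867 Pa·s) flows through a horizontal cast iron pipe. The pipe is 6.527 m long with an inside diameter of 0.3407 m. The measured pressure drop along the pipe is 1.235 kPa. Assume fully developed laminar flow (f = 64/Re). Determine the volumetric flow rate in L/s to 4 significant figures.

For laminar flow, f = 64/Re with Re = ρVD/μ, so Darcy-Weisbach reduces to ΔP = 32μLV/D². Solving for V: V = ΔP·D²/(32μL) = 1235·(0.3407)²/(32·0.867·6.527) = 0.7916 m/s.
Check: Re = ρVD/μ = 1259·0.7916·0.3407/0.867 = 391.7 < 2300, so the laminar assumption holds.
Q = V·A = 0.7916·(π/4·0.3407²) = 0.07217 m³/s = 72.17 L/s.

Q ≈ 72.17 L/s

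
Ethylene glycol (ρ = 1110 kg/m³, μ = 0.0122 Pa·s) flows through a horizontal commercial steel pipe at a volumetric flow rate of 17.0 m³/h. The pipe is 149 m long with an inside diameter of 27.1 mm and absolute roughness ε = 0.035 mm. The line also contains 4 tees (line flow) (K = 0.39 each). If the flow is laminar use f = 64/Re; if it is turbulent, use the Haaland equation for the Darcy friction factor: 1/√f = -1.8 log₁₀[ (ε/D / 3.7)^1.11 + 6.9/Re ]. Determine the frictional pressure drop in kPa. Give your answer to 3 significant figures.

ΔP ≈ 5810 kPa

Q = 17.0 m³/h = 17.0/3600 = 0.004722 m³/s.
Cross-sectional area A = πD²/4 = π(0.0271)²/4 = 0.0005768 m²; mean velocity V = Q/A = 0.004722/0.0005768 = 8.187 m/s.
Reynolds number Re = ρVD/μ = 1110 · 8.187 · 0.0271 / 0.0122 = 2.019e+04.
Re > 4000 → turbulent. Relative roughness ε/D = 3.5e-05/0.0271 = 0.00129. Haaland: 1/√f = -1.8 log₁₀[(0.00129/3.7)^1.11 + 6.9/2.019e+04] = -1.8 log₁₀[0.000145 + 0.000342] = 5.962, so f = 0.02813.
Total minor-loss coefficient ΣK = 4·0.39 = 1.56.
ΔP = [f·L/D + ΣK]·(ρV²/2) = [0.02813·149/0.0271 + 1.56]·(1110·8.187²/2) = [154.7 + 1.56]·3.72e+04 = 5.812e+06 Pa.
ΔP = 5.812e+06 Pa = 5810 kPa.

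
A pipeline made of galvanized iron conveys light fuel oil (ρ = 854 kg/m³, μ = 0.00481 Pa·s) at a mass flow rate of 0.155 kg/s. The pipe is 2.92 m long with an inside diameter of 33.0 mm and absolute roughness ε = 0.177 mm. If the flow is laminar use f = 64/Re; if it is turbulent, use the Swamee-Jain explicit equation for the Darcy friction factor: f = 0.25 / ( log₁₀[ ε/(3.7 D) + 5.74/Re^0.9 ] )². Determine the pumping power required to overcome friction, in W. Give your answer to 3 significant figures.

P ≈ 0.0159 W

A = πD²/4 = π(0.033)²/4 = 0.0008553 m²; mean velocity V = ṁ/(ρA) = 0.155/(854 · 0.0008553) = 0.2122 m/s.
Reynolds number Re = ρVD/μ = 854 · 0.2122 · 0.033 / 0.00481 = 1243.
Re < 2300 → laminar flow, so f = 64/Re = 64/1243 = 0.05148 (the turbulent correlation is not needed).
Darcy-Weisbach: ΔP = f(L/D)(ρV²/2) = 0.05148·(2.92/0.033)·(854·0.2122²/2) = 0.05148·88.48·19.23 = 87.58 Pa.
Q = ṁ/ρ = 0.155/854 = 0.0001815 m³/s.
Pumping power P = QΔP = 0.0001815·87.58 = 0.01590 W = 0.0159 W.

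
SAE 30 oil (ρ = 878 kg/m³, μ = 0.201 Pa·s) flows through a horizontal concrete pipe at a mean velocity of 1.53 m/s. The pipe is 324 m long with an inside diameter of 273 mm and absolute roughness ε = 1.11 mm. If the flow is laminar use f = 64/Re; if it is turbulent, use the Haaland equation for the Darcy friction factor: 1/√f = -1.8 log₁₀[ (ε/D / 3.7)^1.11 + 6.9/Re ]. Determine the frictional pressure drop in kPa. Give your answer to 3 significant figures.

Reynolds number Re = ρVD/μ = 878 · 1.53 · 0.273 / 0.201 = 1825.
Re < 2300 → laminar flow, so f = 64/Re = 64/1825 = 0.03508 (the turbulent correlation is not needed).
Darcy-Weisbach: ΔP = f(L/D)(ρV²/2) = 0.03508·(324/0.273)·(878·1.53²/2) = 0.03508·1187·1028 = 4.278e+04 Pa.
ΔP = 4.278e+04 Pa = 42.8 kPa.

ΔP ≈ 42.8 kPa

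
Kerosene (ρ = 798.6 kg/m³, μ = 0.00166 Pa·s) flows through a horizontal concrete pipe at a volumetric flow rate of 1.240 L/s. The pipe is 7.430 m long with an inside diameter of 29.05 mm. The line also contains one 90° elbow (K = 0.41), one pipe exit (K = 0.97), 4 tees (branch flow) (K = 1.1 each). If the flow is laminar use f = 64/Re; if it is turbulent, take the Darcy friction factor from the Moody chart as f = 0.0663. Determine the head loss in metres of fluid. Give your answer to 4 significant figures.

Q = 1.240 L/s = 1.240/1000 = 0.00124 m³/s.
Cross-sectional area A = πD²/4 = π(0.02905)²/4 = 0.0006628 m²; mean velocity V = Q/A = 0.00124/0.0006628 = 1.871 m/s.
Reynolds number Re = ρVD/μ = 798.6 · 1.871 · 0.02905 / 0.00166 = 2.615e+04.
Re > 4000 → turbulent; use the Moody-chart value f = 0.0663.
Total minor-loss coefficient ΣK = 1·0.41 + 1·0.97 + 4·1.1 = 5.78.
ΔP = [f·L/D + ΣK]·(ρV²/2) = [0.0663·7.43/0.02905 + 5.78]·(798.6·1.871²/2) = [16.96 + 5.78]·1398 = 3.178e+04 Pa.
Head loss h_f = ΔP/(ρg) = 3.178e+04/(798.6·9.81) = 4.056 m.

h_f ≈ 4.056 m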